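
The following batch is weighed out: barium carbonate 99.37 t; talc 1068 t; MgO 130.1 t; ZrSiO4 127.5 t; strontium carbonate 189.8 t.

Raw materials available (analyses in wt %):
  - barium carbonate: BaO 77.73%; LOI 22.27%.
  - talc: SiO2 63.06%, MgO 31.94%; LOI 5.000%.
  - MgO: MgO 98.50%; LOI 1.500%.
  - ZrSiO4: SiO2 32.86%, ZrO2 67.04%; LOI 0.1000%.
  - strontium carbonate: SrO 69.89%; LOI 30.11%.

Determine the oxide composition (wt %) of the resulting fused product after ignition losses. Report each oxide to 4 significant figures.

All internal work carries exact precision at each step — mid-chain values are shown with 4-significant-figure rounding as written — a single rounding produces every reported figure; derived quantities, which include glass mass, five oxide percentages, totals, the yield, ignition loss, are re-derived at exact precision, as quoted within the problem or the answer, using the weight values at 1480 t of glass.
What the batch supplies per oxide:
  SrO: 189.8·0.6989 = 132.7 t
  SiO2: 1068·0.6306 + 127.5·0.3286 = 715.4 t
  ZrO2: 127.5·0.6704 = 85.48 t
  BaO: 99.37·0.7773 = 77.24 t
  MgO: 1068·0.3194 + 130.1·0.9850 = 469.3 t
LOI: 99.37·0.2227 + 1068·0.05000 + 130.1·0.01500 + 127.5·0.001000 + 189.8·0.3011 = 134.8 t
Glass mass = batch − LOI = 1615 − 134.8 = 1480 t (the oxide masses sum to this)
each oxide over glass, ×100, is wt %

Glass mass = 1480 t (batch 1615 − LOI 134.8).
Composition: SrO 8.963%, SiO2 48.34%, ZrO2 5.775%, BaO 5.219%, MgO 31.71%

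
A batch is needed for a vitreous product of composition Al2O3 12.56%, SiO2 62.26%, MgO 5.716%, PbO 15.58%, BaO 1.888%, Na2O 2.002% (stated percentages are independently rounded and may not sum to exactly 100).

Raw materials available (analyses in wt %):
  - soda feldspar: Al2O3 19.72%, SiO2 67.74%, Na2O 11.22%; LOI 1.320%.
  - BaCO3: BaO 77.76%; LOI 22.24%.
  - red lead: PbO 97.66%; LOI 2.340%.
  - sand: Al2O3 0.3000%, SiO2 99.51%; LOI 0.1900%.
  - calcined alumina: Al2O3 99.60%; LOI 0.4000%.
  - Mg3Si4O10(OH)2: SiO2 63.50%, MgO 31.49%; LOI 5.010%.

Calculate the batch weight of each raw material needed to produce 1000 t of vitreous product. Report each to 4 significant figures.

Intermediates are rounded to 4 significant digits when displayed; each numeric step runs at full precision through the solve. Every reported figure takes a single rounding; all derived quantities, which include the six compositions, the yield, glass mass, the totals, LOI, are recomputed at exact precision, as given in the problem or answer text, from the batch weights per 1000 t of glass.
Target oxide masses per 1000 t vitreous product:
  Al2O3: 12.56% × 1000 = 125.6 t
  SiO2: 62.26% × 1000 = 622.6 t
  MgO: 5.716% × 1000 = 57.16 t
  PbO: 15.58% × 1000 = 155.8 t
  BaO: 1.888% × 1000 = 18.88 t
  Na2O: 2.002% × 1000 = 20.02 t
A balance pass over the oxides, given the weights on record, per the basis as stated (every target is met by its sum up to rounding of the answer):
  Al2O3: 178.4·0.1972 + 388.4·0.003000 + 89.61·0.9960 = 125.6 t (target 125.6 t)
  SiO2: 178.4·0.6774 + 388.4·0.9951 + 181.5·0.6350 = 622.6 t (target 622.6 t)
  MgO: 181.5·0.3149 = 57.15 t (target 57.16 t)
  PbO: 159.5·0.9766 = 155.8 t (target 155.8 t)
  BaO: 24.28·0.7776 = 18.88 t (target 18.88 t)
  Na2O: 178.4·0.1122 = 20.02 t (target 20.02 t)
Mass balance on the glass: the batch minus its LOI: 1000 t (the targets, summed, come to 1000 t; against the stated basis, 1000 t — any gap is answer rounding).
Batch total: Σ batch = 1022 t; Σ batch·LOI gives LOI loss = 21.68 t; yield = glass ÷ total batch = 97.88%.

Batch per 1000 t vitreous product:
  soda feldspar: 178.4 t
  BaCO3: 24.28 t
  red lead: 159.5 t
  sand: 388.4 t
  calcined alumina: 89.61 t
  Mg3Si4O10(OH)2: 181.5 t
Total batch = 1022 t; LOI loss = 21.68 t; yield = 97.88%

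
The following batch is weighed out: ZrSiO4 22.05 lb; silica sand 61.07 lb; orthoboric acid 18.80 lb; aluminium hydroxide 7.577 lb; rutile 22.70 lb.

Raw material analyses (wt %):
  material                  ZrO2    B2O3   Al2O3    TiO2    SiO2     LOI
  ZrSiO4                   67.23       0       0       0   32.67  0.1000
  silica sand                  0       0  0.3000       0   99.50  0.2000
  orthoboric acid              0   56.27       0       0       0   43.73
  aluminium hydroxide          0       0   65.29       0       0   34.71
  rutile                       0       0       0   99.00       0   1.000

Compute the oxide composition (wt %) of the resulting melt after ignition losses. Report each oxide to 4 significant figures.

Rounding to four significant digits applies to every intermediate as printed — each numeric step holds full float precision throughout. Every reported number sees exactly one rounding. Derived quantities are re-derived in exact precision (the totals, LOI, net glass mass, the yield, the five compositions) using the weight values per 121.0 lb of glass as given in either problem or answer.
Oxide masses out of the charge:
  ZrO2: 22.05·0.6723 = 14.82 lb
  B2O3: 18.80·0.5627 = 10.58 lb
  Al2O3: 61.07·0.003000 + 7.577·0.6529 = 5.130 lb
  TiO2: 22.70·0.9900 = 22.47 lb
  SiO2: 22.05·0.3267 + 61.07·0.9950 = 67.97 lb
LOI: 22.05·0.001000 + 61.07·0.002000 + 18.80·0.4373 + 7.577·0.3471 + 22.70·0.01000 = 11.22 lb
Net of LOI, the glass mass = 132.2 − 11.22 = 121.0 lb (= Σ oxide masses)
each oxide over glass, ×100, is wt %

Glass mass = 121.0 lb (batch 132.2 − LOI 11.22).
Composition: ZrO2 12.25%, B2O3 8.745%, Al2O3 4.241%, TiO2 18.58%, SiO2 56.18%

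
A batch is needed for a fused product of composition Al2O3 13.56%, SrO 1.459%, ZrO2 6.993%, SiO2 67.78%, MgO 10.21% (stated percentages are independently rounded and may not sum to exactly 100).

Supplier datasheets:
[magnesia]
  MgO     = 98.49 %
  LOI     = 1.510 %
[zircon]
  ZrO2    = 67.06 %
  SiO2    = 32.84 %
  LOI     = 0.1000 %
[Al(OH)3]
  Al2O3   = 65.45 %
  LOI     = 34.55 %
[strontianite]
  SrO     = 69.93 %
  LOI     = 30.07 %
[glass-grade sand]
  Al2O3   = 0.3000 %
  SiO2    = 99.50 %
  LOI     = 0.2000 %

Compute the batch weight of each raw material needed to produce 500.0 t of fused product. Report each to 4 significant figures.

The intermediate values are printed rounded to four significant digits across the worked steps — all arithmetic maintains exact precision at each step — each reported result undergoes a single rounding; all derived quantities (the yield, the totals, five oxide percentages, ignition loss, net glass mass) are computed starting from the weights per 500.0 t of glass in full precision, precisely as stated by the question or the answer.
Oxide mass targets, per 500.0 t fused product:
  Al2O3: 13.56% × 500.0 = 67.80 t
  SrO: 1.459% × 500.0 = 7.295 t
  ZrO2: 6.993% × 500.0 = 34.97 t
  SiO2: 67.78% × 500.0 = 338.9 t
  MgO: 10.21% × 500.0 = 51.05 t
Verifying the oxide balance on the weights just shown, versus the basis set out (sum by sum, the targets are met modulo rounding of the values):
  Al2O3: 102.1·0.6545 + 323.4·0.003000 = 67.79 t (target 67.80 t)
  SrO: 10.43·0.6993 = 7.294 t (target 7.295 t)
  ZrO2: 52.14·0.6706 = 34.97 t (target 34.97 t)
  SiO2: 52.14·0.3284 + 323.4·0.9950 = 338.9 t (target 338.9 t)
  MgO: 51.83·0.9849 = 51.05 t (target 51.05 t)
Glass-mass sanity pass: whole batch net of LOI = 500.0 t (per-oxide target masses sum to 500.0 t; the stated basis being 500.0 t — rounding explains the deltas).
Adding the batch up: Σ batch = 539.9 t; Σ batch·LOI gives LOI loss = 39.89 t; as yield: glass ÷ batch → 92.61%.

Batch per 500.0 t fused product:
  magnesia: 51.83 t
  zircon: 52.14 t
  Al(OH)3: 102.1 t
  strontianite: 10.43 t
  glass-grade sand: 323.4 t
Total batch = 539.9 t; LOI loss = 39.89 t; yield = 92.61%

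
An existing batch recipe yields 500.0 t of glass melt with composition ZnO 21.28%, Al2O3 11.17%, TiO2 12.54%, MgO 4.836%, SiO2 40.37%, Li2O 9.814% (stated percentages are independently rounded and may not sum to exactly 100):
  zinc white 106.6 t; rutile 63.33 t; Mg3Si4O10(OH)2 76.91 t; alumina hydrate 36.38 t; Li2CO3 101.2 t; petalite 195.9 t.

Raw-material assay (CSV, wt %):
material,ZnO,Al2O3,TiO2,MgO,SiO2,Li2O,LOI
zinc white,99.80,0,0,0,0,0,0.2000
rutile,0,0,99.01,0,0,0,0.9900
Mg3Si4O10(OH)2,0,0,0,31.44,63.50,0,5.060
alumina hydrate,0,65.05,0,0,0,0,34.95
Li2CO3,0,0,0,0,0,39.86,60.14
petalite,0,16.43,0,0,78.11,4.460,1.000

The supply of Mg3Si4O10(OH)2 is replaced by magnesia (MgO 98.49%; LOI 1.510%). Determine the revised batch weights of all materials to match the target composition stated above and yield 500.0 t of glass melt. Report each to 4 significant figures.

Revised batch per 500.0 t glass melt:
  zinc white: 106.6 t
  rutile: 63.33 t
  magnesia: 24.55 t
  alumina hydrate: 20.59 t
  Li2CO3: 94.19 t
  petalite: 258.4 t
Total batch = 567.7 t; LOI loss = 67.64 t

The intermediate values appear rounded to 4 significant digits between the steps — each numeric step carries full precision throughout; every reported value is rounded once only — the derived quantities, including the six compositions, yield, the totals, LOI, glass mass, are re-derived from the weighed amounts at 500.0 t of glass in exact precision as set out in problem or answer.
The oxide mass targets at 500.0 t glass melt:
  ZnO: 21.28% × 500.0 = 106.4 t
  Al2O3: 11.17% × 500.0 = 55.85 t
  TiO2: 12.54% × 500.0 = 62.70 t
  MgO: 4.836% × 500.0 = 24.18 t
  SiO2: 40.37% × 500.0 = 201.8 t
  Li2O: 9.814% × 500.0 = 49.07 t
Checking each oxide sum from the weights as reported, versus the basis set out (target by target, the sums agree up to rounding of the answer):
  ZnO: 106.6·0.9980 = 106.4 t (target 106.4 t)
  Al2O3: 20.59·0.6505 + 258.4·0.1643 = 55.85 t (target 55.85 t)
  TiO2: 63.33·0.9901 = 62.70 t (target 62.70 t)
  MgO: 24.55·0.9849 = 24.18 t (target 24.18 t)
  SiO2: 258.4·0.7811 = 201.8 t (target 201.8 t)
  Li2O: 94.19·0.3986 + 258.4·0.04460 = 49.07 t (target 49.07 t)
Consistency of the glass mass: total charge less LOI = 500.0 t (the targets, summed, come to 500.0 t; versus the stated basis of 500.0 t — deltas are rounding alone).
Batch grand total — Σ batch = 567.7 t; the LOI term Σ batch·LOI equals 67.64 t; yield = glass ÷ total batch = 88.08%.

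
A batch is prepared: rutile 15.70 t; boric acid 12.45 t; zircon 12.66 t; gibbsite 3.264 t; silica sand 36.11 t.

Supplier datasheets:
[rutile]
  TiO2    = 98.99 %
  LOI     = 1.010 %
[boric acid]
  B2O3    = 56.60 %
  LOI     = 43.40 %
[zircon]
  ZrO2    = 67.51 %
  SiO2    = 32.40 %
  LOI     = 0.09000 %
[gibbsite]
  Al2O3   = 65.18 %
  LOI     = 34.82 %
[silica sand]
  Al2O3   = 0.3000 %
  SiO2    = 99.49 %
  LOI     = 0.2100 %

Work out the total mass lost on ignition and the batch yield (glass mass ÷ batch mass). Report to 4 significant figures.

LOI loss = 6.786 t; glass = 73.40 t; yield = 91.54%

Every computation keeps full precision all the way through — intermediates are displayed, rounded to four significant digits, within the worked lines; each reported number takes exactly one rounding. Derived quantities, which include glass mass, the totals, the yield, the five compositions, ignition loss, are re-derived in full float precision, exactly as shown in the problem or the answer, from the weighed amounts for 73.40 t of glass.
Per-material ignition loss:
  rutile: 15.70 × 0.01010 = 0.1586 t
  boric acid: 12.45 × 0.4340 = 5.403 t
  zircon: 12.66 × 9.000e-04 = 0.01139 t
  gibbsite: 3.264 × 0.3482 = 1.137 t
  silica sand: 36.11 × 0.002100 = 0.07583 t
Total LOI = 6.786 t
Glass = batch − LOI = 80.18 − 6.786 = 73.40 t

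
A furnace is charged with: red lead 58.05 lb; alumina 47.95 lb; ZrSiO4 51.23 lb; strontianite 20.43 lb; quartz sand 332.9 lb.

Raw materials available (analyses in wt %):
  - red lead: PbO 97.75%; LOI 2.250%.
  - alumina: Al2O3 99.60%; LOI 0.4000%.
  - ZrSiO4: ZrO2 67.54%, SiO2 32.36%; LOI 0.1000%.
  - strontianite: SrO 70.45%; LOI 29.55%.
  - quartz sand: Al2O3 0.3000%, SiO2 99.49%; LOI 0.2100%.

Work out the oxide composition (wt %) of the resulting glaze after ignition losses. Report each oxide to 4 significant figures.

Glass mass = 502.3 lb (batch 510.6 − LOI 8.285).
Composition: Al2O3 9.707%, ZrO2 6.889%, SrO 2.866%, PbO 11.30%, SiO2 69.24%

Every computation carries full float precision from start to finish. Mid-chain values appear with 4-significant-digit rounding alongside each step. A single rounding yields every reported number — derived quantities are recomputed at exact precision (the five compositions, LOI, net glass mass, yield, totals) from the weighed amounts for 502.3 lb of glass precisely as stated by problem or answer.
Delivered oxide masses:
  Al2O3: 47.95·0.9960 + 332.9·0.003000 = 48.76 lb
  ZrO2: 51.23·0.6754 = 34.60 lb
  SrO: 20.43·0.7045 = 14.39 lb
  PbO: 58.05·0.9775 = 56.74 lb
  SiO2: 51.23·0.3236 + 332.9·0.9949 = 347.8 lb
LOI: 58.05·0.02250 + 47.95·0.004000 + 51.23·0.001000 + 20.43·0.2955 + 332.9·0.002100 = 8.285 lb
Net of LOI, the glass mass = 510.6 − 8.285 = 502.3 lb (= Σ oxide masses)
percent by weight: oxide/glass ×100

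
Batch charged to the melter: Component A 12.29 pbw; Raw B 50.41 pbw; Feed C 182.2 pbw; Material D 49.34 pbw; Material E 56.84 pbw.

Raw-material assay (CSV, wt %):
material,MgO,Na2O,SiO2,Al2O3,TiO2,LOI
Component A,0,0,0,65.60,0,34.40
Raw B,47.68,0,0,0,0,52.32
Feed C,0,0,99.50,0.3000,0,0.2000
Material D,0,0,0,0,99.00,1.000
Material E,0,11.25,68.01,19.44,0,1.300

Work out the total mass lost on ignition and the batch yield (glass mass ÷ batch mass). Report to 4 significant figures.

The working math carries full float precision throughout — values along the way appear, rounded to four significant digits, in the printout; every reported figure is rounded a single time — all derived quantities (totals, net glass mass, yield, ignition loss, five oxide percentages) are re-derived starting from the weights on 318.9 pbw of glass at exact precision, as written in the problem or the answer.
LOI of each material in turn:
  Component A: 12.29 × 0.3440 = 4.228 pbw
  Raw B: 50.41 × 0.5232 = 26.37 pbw
  Feed C: 182.2 × 0.002000 = 0.3644 pbw
  Material D: 49.34 × 0.01000 = 0.4934 pbw
  Material E: 56.84 × 0.01300 = 0.7389 pbw
Total LOI = 32.20 pbw
Glass = batch − LOI = 351.1 − 32.20 = 318.9 pbw

LOI loss = 32.20 pbw; glass = 318.9 pbw; yield = 90.83%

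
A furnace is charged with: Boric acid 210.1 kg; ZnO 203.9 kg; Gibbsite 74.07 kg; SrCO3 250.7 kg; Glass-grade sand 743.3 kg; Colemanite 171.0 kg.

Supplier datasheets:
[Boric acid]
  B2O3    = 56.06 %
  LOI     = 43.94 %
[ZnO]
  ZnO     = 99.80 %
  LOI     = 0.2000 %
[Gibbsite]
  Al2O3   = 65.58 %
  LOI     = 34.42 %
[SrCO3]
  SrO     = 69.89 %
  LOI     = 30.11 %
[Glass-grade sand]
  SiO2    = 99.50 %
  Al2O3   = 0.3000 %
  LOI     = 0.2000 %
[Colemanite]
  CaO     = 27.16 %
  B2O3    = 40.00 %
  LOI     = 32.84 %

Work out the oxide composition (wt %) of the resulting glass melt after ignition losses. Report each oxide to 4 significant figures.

Glass mass = 1402 kg (batch 1653 − LOI 251.3).
Composition: SiO2 52.76%, ZnO 14.52%, CaO 3.313%, B2O3 13.28%, Al2O3 3.624%, SrO 12.50%

Working values appear rounded to 4 significant digits on the page. Each numeric step runs at full precision through the solve; a single rounding produces each reported value; derived quantities, including the six compositions, the totals, LOI, net glass mass, yield, are re-derived using the weight values for 1402 kg of glass in full float precision, as written in the question or the answer.
What the batch supplies per oxide:
  SiO2: 743.3·0.9950 = 739.6 kg
  ZnO: 203.9·0.9980 = 203.5 kg
  CaO: 171.0·0.2716 = 46.44 kg
  B2O3: 210.1·0.5606 + 171.0·0.4000 = 186.2 kg
  Al2O3: 74.07·0.6558 + 743.3·0.003000 = 50.81 kg
  SrO: 250.7·0.6989 = 175.2 kg
LOI: 210.1·0.4394 + 203.9·0.002000 + 74.07·0.3442 + 250.7·0.3011 + 743.3·0.002000 + 171.0·0.3284 = 251.3 kg
Net of LOI, the glass mass = 1653 − 251.3 = 1402 kg (equal to the oxide-mass sum)
wt % = oxide mass / glass mass × 100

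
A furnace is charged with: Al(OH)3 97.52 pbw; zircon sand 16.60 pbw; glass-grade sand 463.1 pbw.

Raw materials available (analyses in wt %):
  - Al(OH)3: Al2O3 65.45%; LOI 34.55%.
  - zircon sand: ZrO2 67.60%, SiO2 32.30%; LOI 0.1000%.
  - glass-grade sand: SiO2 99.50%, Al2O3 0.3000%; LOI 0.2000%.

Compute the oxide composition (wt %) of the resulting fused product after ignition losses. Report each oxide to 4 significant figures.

Full precision is kept in every operation; mid-chain values are shown rounded to four significant figures when written out; each reported number includes exactly one rounding; the derived quantities, including the yield, net glass mass, totals, ignition loss, three oxide percentages, are carried using the weight values on 542.6 pbw of glass in exact precision as written in the question or the answer.
Mass of each oxide from the mix:
  ZrO2: 16.60·0.6760 = 11.22 pbw
  SiO2: 16.60·0.3230 + 463.1·0.9950 = 466.1 pbw
  Al2O3: 97.52·0.6545 + 463.1·0.003000 = 65.22 pbw
LOI: 97.52·0.3455 + 16.60·0.001000 + 463.1·0.002000 = 34.64 pbw
The glass mass, total less LOI, = 577.2 − 34.64 = 542.6 pbw (equal to the oxide-mass sum)
wt % = 100 × oxide mass / glass mass

Glass mass = 542.6 pbw (batch 577.2 − LOI 34.64).
Composition: ZrO2 2.068%, SiO2 85.91%, Al2O3 12.02%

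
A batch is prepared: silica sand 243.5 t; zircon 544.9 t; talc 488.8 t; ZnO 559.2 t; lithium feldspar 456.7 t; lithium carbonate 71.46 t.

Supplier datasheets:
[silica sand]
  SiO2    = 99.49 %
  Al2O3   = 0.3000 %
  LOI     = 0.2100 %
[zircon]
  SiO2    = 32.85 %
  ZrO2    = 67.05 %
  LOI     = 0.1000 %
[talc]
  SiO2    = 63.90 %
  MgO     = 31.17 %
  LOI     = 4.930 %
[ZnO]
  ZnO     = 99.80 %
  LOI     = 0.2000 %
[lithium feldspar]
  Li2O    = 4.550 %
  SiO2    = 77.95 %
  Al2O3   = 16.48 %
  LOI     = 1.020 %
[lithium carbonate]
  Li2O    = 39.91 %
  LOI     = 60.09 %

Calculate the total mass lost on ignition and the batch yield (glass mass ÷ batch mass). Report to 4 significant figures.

The whole derivation runs at full precision through every step. In-progress results are printed rounded to four significant figures across the worked steps; exactly one rounding lands on each reported figure; derived quantities (net glass mass, the yield, the six compositions, ignition loss, the totals) are recomputed at full float precision starting from the weights on 2291 t of glass, as set out in either problem or answer.
LOI of each material in turn:
  silica sand: 243.5 × 0.002100 = 0.5113 t
  zircon: 544.9 × 0.001000 = 0.5449 t
  talc: 488.8 × 0.04930 = 24.10 t
  ZnO: 559.2 × 0.002000 = 1.118 t
  lithium feldspar: 456.7 × 0.01020 = 4.658 t
  lithium carbonate: 71.46 × 0.6009 = 42.94 t
Total LOI = 73.87 t
Glass = batch − LOI = 2365 − 73.87 = 2291 t

LOI loss = 73.87 t; glass = 2291 t; yield = 96.88%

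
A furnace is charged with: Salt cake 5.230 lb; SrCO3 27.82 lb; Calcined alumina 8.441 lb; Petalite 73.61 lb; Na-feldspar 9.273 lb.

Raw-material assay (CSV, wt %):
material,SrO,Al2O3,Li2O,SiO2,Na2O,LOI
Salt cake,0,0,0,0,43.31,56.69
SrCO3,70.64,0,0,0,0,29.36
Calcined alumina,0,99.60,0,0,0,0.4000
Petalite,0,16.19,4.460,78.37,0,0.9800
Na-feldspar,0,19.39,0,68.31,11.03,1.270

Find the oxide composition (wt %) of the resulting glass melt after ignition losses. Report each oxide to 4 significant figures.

Glass mass = 112.4 lb (batch 124.4 − LOI 12.01).
Composition: SrO 17.49%, Al2O3 19.69%, Li2O 2.922%, SiO2 56.98%, Na2O 2.926%

Rounding to 4 significant digits applies to every intermediate as displayed; the whole derivation holds exact precision at all times — each reported result is rounded only once — derived quantities, which include yield, net glass mass, the five compositions, totals, ignition loss, are recomputed in full float precision, as written in the question or the answer, from the weighed amounts at 112.4 lb of glass.
Mass of each oxide from the mix:
  SrO: 27.82·0.7064 = 19.65 lb
  Al2O3: 8.441·0.9960 + 73.61·0.1619 + 9.273·0.1939 = 22.12 lb
  Li2O: 73.61·0.04460 = 3.283 lb
  SiO2: 73.61·0.7837 + 9.273·0.6831 = 64.02 lb
  Na2O: 5.230·0.4331 + 9.273·0.1103 = 3.288 lb
LOI: 5.230·0.5669 + 27.82·0.2936 + 8.441·0.004000 + 73.61·0.009800 + 9.273·0.01270 = 12.01 lb
Net of LOI, the glass mass = 124.4 − 12.01 = 112.4 lb (equal to the oxide-mass sum)
wt % = 100 × oxide mass / glass mass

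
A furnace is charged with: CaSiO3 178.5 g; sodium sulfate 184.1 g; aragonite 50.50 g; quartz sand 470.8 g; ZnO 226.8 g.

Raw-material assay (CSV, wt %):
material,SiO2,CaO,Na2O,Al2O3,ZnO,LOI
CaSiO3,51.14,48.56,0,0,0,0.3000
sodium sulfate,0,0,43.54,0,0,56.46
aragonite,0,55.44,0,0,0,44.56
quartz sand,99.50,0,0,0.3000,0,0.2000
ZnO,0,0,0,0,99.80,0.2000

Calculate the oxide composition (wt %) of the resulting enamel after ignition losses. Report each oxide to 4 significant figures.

All internal work holds full precision through every step — rounding to four significant digits extends to each in-between result as displayed — exactly one rounding lands on each reported number — all derived quantities, which include LOI, the yield, totals, net glass mass, the five compositions, are rebuilt in full precision, exactly as shown in the problem or the answer, from the batch weights on 982.3 g of glass.
Delivered oxide masses:
  SiO2: 178.5·0.5114 + 470.8·0.9950 = 559.7 g
  CaO: 178.5·0.4856 + 50.50·0.5544 = 114.7 g
  Na2O: 184.1·0.4354 = 80.16 g
  Al2O3: 470.8·0.003000 = 1.412 g
  ZnO: 226.8·0.9980 = 226.3 g
LOI: 178.5·0.003000 + 184.1·0.5646 + 50.50·0.4456 + 470.8·0.002000 + 226.8·0.002000 = 128.4 g
Resulting glass, batch − LOI: 1111 − 128.4 = 982.3 g (equal to the oxide-mass sum)
each wt % is 100 × oxide ÷ glass

Glass mass = 982.3 g (batch 1111 − LOI 128.4).
Composition: SiO2 56.98%, CaO 11.67%, Na2O 8.160%, Al2O3 0.1438%, ZnO 23.04%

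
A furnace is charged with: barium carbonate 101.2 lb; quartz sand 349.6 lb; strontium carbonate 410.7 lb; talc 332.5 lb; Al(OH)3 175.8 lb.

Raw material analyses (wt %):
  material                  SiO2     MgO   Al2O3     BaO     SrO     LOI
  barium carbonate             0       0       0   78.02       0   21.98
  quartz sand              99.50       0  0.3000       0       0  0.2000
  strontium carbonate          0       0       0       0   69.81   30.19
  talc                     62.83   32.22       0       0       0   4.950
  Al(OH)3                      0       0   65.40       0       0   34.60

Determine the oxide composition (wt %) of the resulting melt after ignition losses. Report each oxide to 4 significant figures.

Glass mass = 1146 lb (batch 1370 − LOI 224.2).
Composition: SiO2 48.60%, MgO 9.352%, Al2O3 10.13%, BaO 6.892%, SrO 25.03%

All internal work holds full precision through every step — the intermediate values are printed, rounded to four significant digits, between the steps — each reported result takes a single rounding; all derived quantities (yield, the five compositions, net glass mass, totals, LOI) are carried using the weight values for 1146 lb of glass in full precision exactly as shown in the problem or answer text.
Delivered oxide masses:
  SiO2: 349.6·0.9950 + 332.5·0.6283 = 556.8 lb
  MgO: 332.5·0.3222 = 107.1 lb
  Al2O3: 349.6·0.003000 + 175.8·0.6540 = 116.0 lb
  BaO: 101.2·0.7802 = 78.96 lb
  SrO: 410.7·0.6981 = 286.7 lb
LOI: 101.2·0.2198 + 349.6·0.002000 + 410.7·0.3019 + 332.5·0.04950 + 175.8·0.3460 = 224.2 lb
The glass mass, total less LOI, = 1370 − 224.2 = 1146 lb (= Σ oxide masses)
each oxide over glass, ×100, is wt %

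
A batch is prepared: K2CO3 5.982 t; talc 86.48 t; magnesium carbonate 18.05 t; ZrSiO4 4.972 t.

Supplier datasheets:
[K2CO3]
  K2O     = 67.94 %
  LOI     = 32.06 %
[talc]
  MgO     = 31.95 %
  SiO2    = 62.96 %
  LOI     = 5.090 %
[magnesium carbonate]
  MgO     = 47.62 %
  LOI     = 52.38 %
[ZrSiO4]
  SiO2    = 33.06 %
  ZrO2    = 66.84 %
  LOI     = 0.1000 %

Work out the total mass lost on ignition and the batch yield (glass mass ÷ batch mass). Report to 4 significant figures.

In-progress results are shown (rounded to 4 significant figures) alongside each step — all arithmetic maintains full float precision in every operation — a single rounding produces each reported figure — derived quantities (glass mass, four oxide percentages, yield, ignition loss, the totals) are recomputed at full precision using the weight values on 99.70 t of glass, as written in either problem or answer.
Per-material ignition loss:
  K2CO3: 5.982 × 0.3206 = 1.918 t
  talc: 86.48 × 0.05090 = 4.402 t
  magnesium carbonate: 18.05 × 0.5238 = 9.455 t
  ZrSiO4: 4.972 × 0.001000 = 0.004972 t
Total LOI = 15.78 t
Glass = batch − LOI = 115.5 − 15.78 = 99.70 t

LOI loss = 15.78 t; glass = 99.70 t; yield = 86.34%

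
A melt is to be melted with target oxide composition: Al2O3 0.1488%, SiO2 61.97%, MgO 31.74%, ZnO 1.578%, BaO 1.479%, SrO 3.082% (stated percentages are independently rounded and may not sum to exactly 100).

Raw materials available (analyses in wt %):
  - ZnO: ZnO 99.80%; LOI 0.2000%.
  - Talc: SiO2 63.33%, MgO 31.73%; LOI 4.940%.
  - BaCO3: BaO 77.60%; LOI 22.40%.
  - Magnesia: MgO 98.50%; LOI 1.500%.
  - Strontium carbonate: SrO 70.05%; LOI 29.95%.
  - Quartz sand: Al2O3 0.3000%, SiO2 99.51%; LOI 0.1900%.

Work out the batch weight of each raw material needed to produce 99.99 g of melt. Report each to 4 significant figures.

All arithmetic runs at exact precision all the way through — values along the way are displayed (rounded to four significant digits) in the printout; exactly one rounding is applied to every reported number — derived quantities, which include the totals, LOI, six oxide percentages, the yield, glass mass, are carried in exact precision, as written in the problem or answer text, starting from the weights for 99.99 g of glass.
The oxide mass targets at 99.99 g melt:
  Al2O3: 0.1488% × 99.99 = 0.1488 g
  SiO2: 61.97% × 99.99 = 61.96 g
  MgO: 31.74% × 99.99 = 31.74 g
  ZnO: 1.578% × 99.99 = 1.578 g
  BaO: 1.479% × 99.99 = 1.479 g
  SrO: 3.082% × 99.99 = 3.082 g
Mass-balance tally per oxide with the batch weights as given, versus the basis set out (every target is met by its sum up to rounding of the answer):
  Al2O3: 49.60·0.003000 = 0.1488 g (target 0.1488 g)
  SiO2: 19.91·0.6333 + 49.60·0.9951 = 61.97 g (target 61.96 g)
  MgO: 19.91·0.3173 + 25.81·0.9850 = 31.74 g (target 31.74 g)
  ZnO: 1.581·0.9980 = 1.578 g (target 1.578 g)
  BaO: 1.906·0.7760 = 1.479 g (target 1.479 g)
  SrO: 4.399·0.7005 = 3.081 g (target 3.082 g)
Consistency of the glass mass: total charge less LOI = 99.99 g (the Σ of target masses is 99.99 g; basis as stated: 99.99 g — rounding explains the deltas).
Whole-batch sum: Σ batch = 103.2 g; LOI removed, Σ of batch·LOI: 3.213 g; yield, glass over the total, = 96.89%.

Batch per 99.99 g melt:
  ZnO: 1.581 g
  Talc: 19.91 g
  BaCO3: 1.906 g
  Magnesia: 25.81 g
  Strontium carbonate: 4.399 g
  Quartz sand: 49.60 g
Total batch = 103.2 g; LOI loss = 3.213 g; yield = 96.89%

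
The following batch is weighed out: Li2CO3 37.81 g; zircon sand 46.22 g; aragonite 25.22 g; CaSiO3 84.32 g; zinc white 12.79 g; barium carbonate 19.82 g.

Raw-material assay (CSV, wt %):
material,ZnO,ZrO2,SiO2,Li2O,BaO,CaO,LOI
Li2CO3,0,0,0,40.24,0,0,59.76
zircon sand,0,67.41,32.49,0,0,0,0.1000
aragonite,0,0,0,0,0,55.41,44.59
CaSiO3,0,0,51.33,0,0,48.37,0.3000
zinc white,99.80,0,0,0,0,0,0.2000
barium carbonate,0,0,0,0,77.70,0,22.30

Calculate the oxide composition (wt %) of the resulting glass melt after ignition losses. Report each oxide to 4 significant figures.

Glass mass = 187.6 g (batch 226.2 − LOI 38.59).
Composition: ZnO 6.804%, ZrO2 16.61%, SiO2 31.08%, Li2O 8.110%, BaO 8.209%, CaO 29.19%

Mid-chain values are shown, with 4-significant-digit rounding, within the worked lines — every computation keeps full precision throughout; every reported value undergoes a single rounding — derived quantities, including six oxide percentages, glass mass, the yield, totals, ignition loss, are recomputed using the weight values at 187.6 g of glass in exact precision precisely as stated by the question or the answer.
Per-oxide mass from batch:
  ZnO: 12.79·0.9980 = 12.76 g
  ZrO2: 46.22·0.6741 = 31.16 g
  SiO2: 46.22·0.3249 + 84.32·0.5133 = 58.30 g
  Li2O: 37.81·0.4024 = 15.21 g
  BaO: 19.82·0.7770 = 15.40 g
  CaO: 25.22·0.5541 + 84.32·0.4837 = 54.76 g
LOI: 37.81·0.5976 + 46.22·0.001000 + 25.22·0.4459 + 84.32·0.003000 + 12.79·0.002000 + 19.82·0.2230 = 38.59 g
Resulting glass, batch − LOI: 226.2 − 38.59 = 187.6 g (matching Σ of the oxides)
wt %: oxide over glass, times 100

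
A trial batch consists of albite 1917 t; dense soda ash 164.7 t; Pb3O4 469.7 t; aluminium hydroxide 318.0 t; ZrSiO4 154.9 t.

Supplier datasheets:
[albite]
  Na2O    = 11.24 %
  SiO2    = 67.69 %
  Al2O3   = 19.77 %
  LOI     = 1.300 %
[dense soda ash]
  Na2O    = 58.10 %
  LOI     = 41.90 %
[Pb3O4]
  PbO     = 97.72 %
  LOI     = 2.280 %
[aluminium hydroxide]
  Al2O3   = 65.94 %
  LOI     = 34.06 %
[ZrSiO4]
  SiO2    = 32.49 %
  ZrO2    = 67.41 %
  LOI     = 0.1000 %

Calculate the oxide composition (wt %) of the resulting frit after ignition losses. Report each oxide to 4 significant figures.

Mid-chain values appear rounded to four significant figures within the worked lines — the working math runs at full precision in every operation. Exactly one rounding is applied to each reported number — derived quantities (yield, totals, five oxide percentages, net glass mass, LOI) are rebuilt from the weighed amounts for 2811 t of glass at exact precision, as set out in problem or answer.
Oxide-by-oxide delivered mass:
  Na2O: 1917·0.1124 + 164.7·0.5810 = 311.2 t
  SiO2: 1917·0.6769 + 154.9·0.3249 = 1348 t
  ZrO2: 154.9·0.6741 = 104.4 t
  Al2O3: 1917·0.1977 + 318.0·0.6594 = 588.7 t
  PbO: 469.7·0.9772 = 459.0 t
LOI: 1917·0.01300 + 164.7·0.4190 + 469.7·0.02280 + 318.0·0.3406 + 154.9·0.001000 = 213.1 t
The glass mass, total less LOI, = 3024 − 213.1 = 2811 t (the oxide masses sum to this)
percent share: oxide ÷ glass, ×100

Glass mass = 2811 t (batch 3024 − LOI 213.1).
Composition: Na2O 11.07%, SiO2 47.95%, ZrO2 3.714%, Al2O3 20.94%, PbO 16.33%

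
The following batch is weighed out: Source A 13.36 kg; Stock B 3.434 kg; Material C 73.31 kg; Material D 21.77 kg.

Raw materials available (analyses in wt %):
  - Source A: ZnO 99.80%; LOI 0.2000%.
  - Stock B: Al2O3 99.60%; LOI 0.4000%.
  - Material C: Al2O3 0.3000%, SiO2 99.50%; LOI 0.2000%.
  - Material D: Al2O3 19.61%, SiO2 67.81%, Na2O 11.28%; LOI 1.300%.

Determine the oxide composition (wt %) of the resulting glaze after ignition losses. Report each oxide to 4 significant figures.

Glass mass = 111.4 kg (batch 111.9 − LOI 0.4701).
Composition: ZnO 11.97%, Al2O3 7.100%, SiO2 78.73%, Na2O 2.204%

The working math holds full float precision all the way through — intermediates appear (rounded to 4 significant figures) alongside each step; a single rounding produces every reported number. All derived quantities, including the four compositions, net glass mass, yield, LOI, the totals, are recomputed from the batch weights for 111.4 kg of glass in full precision exactly as printed in problem or answer.
Oxide-by-oxide delivered mass:
  ZnO: 13.36·0.9980 = 13.33 kg
  Al2O3: 3.434·0.9960 + 73.31·0.003000 + 21.77·0.1961 = 7.909 kg
  SiO2: 73.31·0.9950 + 21.77·0.6781 = 87.71 kg
  Na2O: 21.77·0.1128 = 2.456 kg
LOI: 13.36·0.002000 + 3.434·0.004000 + 73.31·0.002000 + 21.77·0.01300 = 0.4701 kg
batch − LOI leaves glass = 111.9 − 0.4701 = 111.4 kg (= Σ oxide masses)
wt % = oxide mass / glass mass × 100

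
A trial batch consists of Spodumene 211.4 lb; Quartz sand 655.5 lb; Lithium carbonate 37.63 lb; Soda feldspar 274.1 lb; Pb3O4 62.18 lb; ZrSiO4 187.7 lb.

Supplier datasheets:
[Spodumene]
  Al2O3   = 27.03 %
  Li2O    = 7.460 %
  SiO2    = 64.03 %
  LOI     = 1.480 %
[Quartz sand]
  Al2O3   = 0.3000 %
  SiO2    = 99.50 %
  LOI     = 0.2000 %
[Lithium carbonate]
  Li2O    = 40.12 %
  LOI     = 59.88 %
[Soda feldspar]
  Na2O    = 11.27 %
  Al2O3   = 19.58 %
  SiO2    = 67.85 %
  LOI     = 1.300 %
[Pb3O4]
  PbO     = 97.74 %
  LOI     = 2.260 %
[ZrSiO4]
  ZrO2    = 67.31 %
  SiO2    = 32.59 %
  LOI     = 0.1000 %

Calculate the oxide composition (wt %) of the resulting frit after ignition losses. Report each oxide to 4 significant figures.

Every computation maintains exact precision in all steps. In-progress results are shown rounded to 4 significant digits as written; a single rounding completes each reported result; all derived quantities, which include the yield, ignition loss, six oxide percentages, totals, net glass mass, are computed in full float precision, exactly as printed in the problem or answer text, from the batch weights at 1396 lb of glass.
Oxide masses out of the charge:
  ZrO2: 187.7·0.6731 = 126.3 lb
  Na2O: 274.1·0.1127 = 30.89 lb
  Al2O3: 211.4·0.2703 + 655.5·0.003000 + 274.1·0.1958 = 112.8 lb
  PbO: 62.18·0.9774 = 60.77 lb
  Li2O: 211.4·0.07460 + 37.63·0.4012 = 30.87 lb
  SiO2: 211.4·0.6403 + 655.5·0.9950 + 274.1·0.6785 + 187.7·0.3259 = 1035 lb
LOI: 211.4·0.01480 + 655.5·0.002000 + 37.63·0.5988 + 274.1·0.01300 + 62.18·0.02260 + 187.7·0.001000 = 32.13 lb
Resulting glass, batch − LOI: 1429 − 32.13 = 1396 lb (equal to the oxide-mass sum)
percent share: oxide ÷ glass, ×100

Glass mass = 1396 lb (batch 1429 − LOI 32.13).
Composition: ZrO2 9.048%, Na2O 2.212%, Al2O3 8.076%, PbO 4.352%, Li2O 2.211%, SiO2 74.10%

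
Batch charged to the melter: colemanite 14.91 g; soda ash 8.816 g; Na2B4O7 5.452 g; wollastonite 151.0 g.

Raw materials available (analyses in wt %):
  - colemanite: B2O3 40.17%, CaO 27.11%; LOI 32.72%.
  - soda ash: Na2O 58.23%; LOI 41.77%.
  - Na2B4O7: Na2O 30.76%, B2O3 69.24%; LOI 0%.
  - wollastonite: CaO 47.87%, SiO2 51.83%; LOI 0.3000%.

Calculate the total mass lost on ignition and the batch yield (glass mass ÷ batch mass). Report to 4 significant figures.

LOI loss = 9.014 g; glass = 171.2 g; yield = 95.00%

All arithmetic carries full precision at every stage. The intermediate values appear, rounded to four significant digits, within the worked lines. A single rounding completes every reported result — derived quantities, which include the four compositions, the totals, yield, net glass mass, LOI, are recomputed at exact precision, as given in the question or the answer, from the batch weights for 171.2 g of glass.
Per-material ignition loss:
  colemanite: 14.91 × 0.3272 = 4.879 g
  soda ash: 8.816 × 0.4177 = 3.682 g
  Na2B4O7: 5.452 × 0 = 0 g
  wollastonite: 151.0 × 0.003000 = 0.4530 g
Total LOI = 9.014 g
Glass = batch − LOI = 180.2 − 9.014 = 171.2 g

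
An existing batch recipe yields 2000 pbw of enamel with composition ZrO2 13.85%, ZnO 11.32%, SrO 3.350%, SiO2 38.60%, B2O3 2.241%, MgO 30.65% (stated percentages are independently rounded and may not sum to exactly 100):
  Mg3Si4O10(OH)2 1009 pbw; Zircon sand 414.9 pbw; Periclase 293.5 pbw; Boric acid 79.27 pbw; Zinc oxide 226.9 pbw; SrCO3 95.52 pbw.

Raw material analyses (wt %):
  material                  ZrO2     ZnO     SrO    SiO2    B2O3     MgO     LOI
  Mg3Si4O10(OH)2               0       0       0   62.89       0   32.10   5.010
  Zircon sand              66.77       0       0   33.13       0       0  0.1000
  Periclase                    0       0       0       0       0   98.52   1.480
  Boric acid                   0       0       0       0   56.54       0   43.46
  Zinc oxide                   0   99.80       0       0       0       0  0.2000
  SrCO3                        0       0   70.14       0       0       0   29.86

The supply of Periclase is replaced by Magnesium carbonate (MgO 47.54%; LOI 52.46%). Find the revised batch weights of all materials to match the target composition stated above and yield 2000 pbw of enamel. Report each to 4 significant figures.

Revised batch per 2000 pbw enamel:
  Mg3Si4O10(OH)2: 1009 pbw
  Zircon sand: 414.9 pbw
  Magnesium carbonate: 608.1 pbw
  Boric acid: 79.27 pbw
  Zinc oxide: 226.9 pbw
  SrCO3: 95.52 pbw
Total batch = 2434 pbw; LOI loss = 433.4 pbw

Every computation keeps full float precision in every operation; the intermediate values are displayed with 4-significant-figure rounding as written; each reported result includes exactly one rounding. All derived quantities (net glass mass, LOI, totals, the six compositions, yield) are computed in exact precision from the batch weights at 2000 pbw of glass as written in either problem or answer.
Oxide-by-oxide targets in 2000 pbw enamel:
  ZrO2: 13.85% × 2000 = 277.0 pbw
  ZnO: 11.32% × 2000 = 226.4 pbw
  SrO: 3.350% × 2000 = 67.00 pbw
  SiO2: 38.60% × 2000 = 772.0 pbw
  B2O3: 2.241% × 2000 = 44.82 pbw
  MgO: 30.65% × 2000 = 613.0 pbw
Checking each oxide sum with the batch weights as given, versus the basis set out (every target is met by its sum within answer rounding):
  ZrO2: 414.9·0.6677 = 277.0 pbw (target 277.0 pbw)
  ZnO: 226.9·0.9980 = 226.4 pbw (target 226.4 pbw)
  SrO: 95.52·0.7014 = 67.00 pbw (target 67.00 pbw)
  SiO2: 1009·0.6289 + 414.9·0.3313 = 772.0 pbw (target 772.0 pbw)
  B2O3: 79.27·0.5654 = 44.82 pbw (target 44.82 pbw)
  MgO: 1009·0.3210 + 608.1·0.4754 = 613.0 pbw (target 613.0 pbw)
Glass mass check: total charge less LOI = 2000 pbw (per-oxide target masses sum to 2000 pbw; versus the stated basis of 2000 pbw — a pure rounding effect).
Whole-batch sum: Σ batch = 2434 pbw; loss to ignition Σ batch·LOI = 433.4 pbw; glass ÷ batch gives a yield of 82.19%.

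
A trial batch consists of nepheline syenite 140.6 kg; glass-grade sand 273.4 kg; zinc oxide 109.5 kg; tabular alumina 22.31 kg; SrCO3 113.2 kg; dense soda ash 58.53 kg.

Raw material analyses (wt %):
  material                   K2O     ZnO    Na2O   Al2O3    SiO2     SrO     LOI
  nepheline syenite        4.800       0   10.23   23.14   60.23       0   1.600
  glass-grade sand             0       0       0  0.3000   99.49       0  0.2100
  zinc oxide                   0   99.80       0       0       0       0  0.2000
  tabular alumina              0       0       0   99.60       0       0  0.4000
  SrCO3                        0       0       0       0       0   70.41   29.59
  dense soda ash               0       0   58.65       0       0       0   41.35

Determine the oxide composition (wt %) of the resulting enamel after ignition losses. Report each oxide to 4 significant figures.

Glass mass = 656.7 kg (batch 717.5 − LOI 60.83).
Composition: K2O 1.028%, ZnO 16.64%, Na2O 7.417%, Al2O3 8.463%, SiO2 54.31%, SrO 12.14%

Intermediates are shown, rounded to four significant digits, within the worked lines; the whole derivation holds full precision all the way through; every reported number includes exactly one rounding — all derived quantities, including net glass mass, LOI, six oxide percentages, the totals, yield, are computed starting from the weights at 656.7 kg of glass at full float precision as they appear in either problem or answer.
Per-oxide mass from batch:
  K2O: 140.6·0.04800 = 6.749 kg
  ZnO: 109.5·0.9980 = 109.3 kg
  Na2O: 140.6·0.1023 + 58.53·0.5865 = 48.71 kg
  Al2O3: 140.6·0.2314 + 273.4·0.003000 + 22.31·0.9960 = 55.58 kg
  SiO2: 140.6·0.6023 + 273.4·0.9949 = 356.7 kg
  SrO: 113.2·0.7041 = 79.70 kg
LOI: 140.6·0.01600 + 273.4·0.002100 + 109.5·0.002000 + 22.31·0.004000 + 113.2·0.2959 + 58.53·0.4135 = 60.83 kg
Glass mass = batch − LOI = 717.5 − 60.83 = 656.7 kg (= the summed oxide contributions)
each wt % is 100 × oxide ÷ glass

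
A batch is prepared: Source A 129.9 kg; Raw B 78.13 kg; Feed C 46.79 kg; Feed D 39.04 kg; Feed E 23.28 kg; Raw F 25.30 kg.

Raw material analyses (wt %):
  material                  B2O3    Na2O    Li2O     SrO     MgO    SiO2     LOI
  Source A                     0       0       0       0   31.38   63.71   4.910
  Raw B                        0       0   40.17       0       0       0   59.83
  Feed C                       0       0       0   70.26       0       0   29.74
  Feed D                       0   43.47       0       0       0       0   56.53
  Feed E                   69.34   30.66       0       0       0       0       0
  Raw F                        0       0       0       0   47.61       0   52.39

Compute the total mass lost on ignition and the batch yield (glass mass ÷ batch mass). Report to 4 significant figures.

Intermediates are printed rounded off to 4 significant figures on the page. All internal work runs at full precision in all steps; every reported figure undergoes a single rounding. Derived quantities (the yield, the totals, glass mass, six oxide percentages, LOI) are carried from the batch weights on 240.1 kg of glass in full precision, as they appear in question or answer.
Each material's LOI contribution:
  Source A: 129.9 × 0.04910 = 6.378 kg
  Raw B: 78.13 × 0.5983 = 46.75 kg
  Feed C: 46.79 × 0.2974 = 13.92 kg
  Feed D: 39.04 × 0.5653 = 22.07 kg
  Feed E: 23.28 × 0 = 0 kg
  Raw F: 25.30 × 0.5239 = 13.25 kg
Total LOI = 102.4 kg
Glass = batch − LOI = 342.4 − 102.4 = 240.1 kg

LOI loss = 102.4 kg; glass = 240.1 kg; yield = 70.11%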